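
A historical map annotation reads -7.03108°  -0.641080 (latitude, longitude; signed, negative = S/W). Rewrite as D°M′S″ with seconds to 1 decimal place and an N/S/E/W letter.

7°01′51.9″ S, 0°38′27.9″ W

Latitude is negative → S; |value| = 7.031080
φ: 0.031080° → 1.86480′; 0.86480 × 60 = 51.888″
Longitude is negative → W; |value| = 0.641080
λ: 0.641080° → 38.46480′; 0.46480 × 60 = 27.888″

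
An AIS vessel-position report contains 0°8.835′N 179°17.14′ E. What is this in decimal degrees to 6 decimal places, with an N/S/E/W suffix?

0.147250° N, 179.285667° E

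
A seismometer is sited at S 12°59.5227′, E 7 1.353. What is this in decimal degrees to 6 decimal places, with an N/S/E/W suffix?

12.992045° S, 7.022550° E

Lat: 12 + 59.5227/60 = 12.9920450
Lon: 7 + 1.353/60 = 7.0225500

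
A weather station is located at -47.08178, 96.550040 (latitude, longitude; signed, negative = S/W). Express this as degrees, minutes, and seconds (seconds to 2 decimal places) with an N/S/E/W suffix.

Latitude is negative → S; |value| = 47.081780
Lat: 0.081780° → 4.90680′; 0.90680 × 60 = 54.4080″
λ: whole degrees 96; 33.00240′ → 33′ and 0.1440″

47°04′54.41″ S, 96°33′0.14″ E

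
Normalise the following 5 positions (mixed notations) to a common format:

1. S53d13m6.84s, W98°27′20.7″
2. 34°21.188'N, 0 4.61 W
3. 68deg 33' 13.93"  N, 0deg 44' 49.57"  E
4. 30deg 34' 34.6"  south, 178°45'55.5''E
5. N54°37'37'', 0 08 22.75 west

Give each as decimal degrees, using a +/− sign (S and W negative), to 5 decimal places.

1. -53.21857, -98.45575
2. 34.35313, -0.07683
3. 68.55387, 0.74710
4. -30.57628, 178.76542
5. 54.62694, -0.13965

Point 1:
  φ: 13′ + 6.84″ = 13.11400′; 53 + 13.11400/60 = 53.218567
  hemisphere S, so the sign is −
  λ: 27′ + 20.7″ = 27.34500′; 98 + 27.34500/60 = 98.455750
  W ⇒ negate
Point 2:
  Lat: 34 + 21.188/60 = 34.353133
  N ⇒ keep positive
  λ: 0 + 4.61/60 = 0.076833
  hemisphere W, so the sign is −
Point 3:
  Lat: 68 + 33/60 + 13.93/3600 = 68.553869
  N ⇒ keep positive
  Longitude: 44′ + 49.57″ = 44.82617′; 0 + 44.82617/60 = 0.747103
  E → positive
Point 4:
  Lat: 30 + 34/60 + 34.6/3600 = 30.576278
  S → negative
  Lon: 178° + 45/60 + 55.5/3600 = 178 + 0.750000 + 0.015417 = 178.765417
  E ⇒ keep positive
Point 5:
  Lat: 37′ + 37″ = 37.61667′; 54 + 37.61667/60 = 54.626944
  N → positive
  Lon: 0 + 8/60 + 22.75/3600 = 0.139653
  W ⇒ negate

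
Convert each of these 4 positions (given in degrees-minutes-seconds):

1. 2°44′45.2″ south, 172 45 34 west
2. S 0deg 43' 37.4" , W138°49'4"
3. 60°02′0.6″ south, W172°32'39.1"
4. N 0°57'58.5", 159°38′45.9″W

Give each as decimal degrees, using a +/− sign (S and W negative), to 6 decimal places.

Point 1:
  Latitude: 2 + 44/60 + 45.2/3600 = 2.7458889
  S → negative
  Longitude: 172 + 45/60 + 34/3600 = 172.7594444
  W ⇒ negate
Point 2:
  Latitude: 0 + 43/60 + 37.4/3600 = 0.7270556
  hemisphere S, so the sign is −
  λ: 49′ + 4″ = 49.06667′; 138 + 49.06667/60 = 138.8177778
  W ⇒ negate
Point 3:
  Latitude: 60° + 2/60 + 0.6/3600 = 60 + 0.033333 + 0.000167 = 60.0335000
  S ⇒ negate
  λ: 172° + 32/60 + 39.1/3600 = 172 + 0.533333 + 0.010861 = 172.5441944
  W → negative
Point 4:
  Latitude: 0° + 57/60 + 58.5/3600 = 0 + 0.950000 + 0.016250 = 0.9662500
  N → positive
  Lon: 159 + 38/60 + 45.9/3600 = 159.6460833
  W ⇒ negate

1. -2.745889, -172.759444
2. -0.727056, -138.817778
3. -60.033500, -172.544194
4. 0.966250, -159.646083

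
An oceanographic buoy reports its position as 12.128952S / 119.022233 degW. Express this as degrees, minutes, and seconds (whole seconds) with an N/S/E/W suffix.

Latitude: 0.128952° → 7.73712′; 0.73712 × 60 = 44.23″
Lon: 0.022233 × 60 = 1.33398′ → 1′, remainder × 60 = 20.04″

12°07′44″ S, 119°01′20″ W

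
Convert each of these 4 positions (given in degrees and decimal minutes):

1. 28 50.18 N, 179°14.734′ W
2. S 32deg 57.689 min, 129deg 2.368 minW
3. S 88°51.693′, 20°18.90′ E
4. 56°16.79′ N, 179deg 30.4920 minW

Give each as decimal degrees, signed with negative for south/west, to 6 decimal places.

Point 1:
  Latitude: 50.18′ = 0.836333°; total 28.8363333
  N → positive
  Longitude: 14.734′ = 0.245567°; total 179.2455667
  hemisphere W, so the sign is −
Point 2:
  Lat: 32 + 57.689/60 = 32.9614833
  S → negative
  Longitude: 2.368′ = 0.039467°; total 129.0394667
  W ⇒ negate
Point 3:
  φ: 88 + 51.693/60 = 88.8615500
  S → negative
  Lon: 18.9′ = 0.315000°; total 20.3150000
  E ⇒ keep positive
Point 4:
  φ: 16.79′ = 0.279833°; total 56.2798333
  N → positive
  λ: 30.492′ = 0.508200°; total 179.5082000
  W → negative

1. 28.836333, -179.245567
2. -32.961483, -129.039467
3. -88.861550, 20.315000
4. 56.279833, -179.508200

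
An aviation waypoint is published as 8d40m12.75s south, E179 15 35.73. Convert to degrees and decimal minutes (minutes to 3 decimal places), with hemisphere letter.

8° 40.213′ S, 179° 15.596′ E

Latitude: 40 + 12.75/60 = 40.21250′
λ: seconds/60 = 0.59550; minutes = 15 + 0.59550 = 15.59550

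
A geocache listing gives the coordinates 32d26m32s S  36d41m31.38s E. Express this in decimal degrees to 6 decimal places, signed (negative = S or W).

-32.442222, 36.692050

Lat: 26′ + 32″ = 26.53333′; 32 + 26.53333/60 = 32.4422222
S → negative
Lon: 41′ + 31.38″ = 41.52300′; 36 + 41.52300/60 = 36.6920500
E ⇒ keep positive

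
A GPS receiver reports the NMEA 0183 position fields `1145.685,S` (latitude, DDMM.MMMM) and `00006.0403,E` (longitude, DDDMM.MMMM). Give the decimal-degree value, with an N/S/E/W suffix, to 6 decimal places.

11.761417° S, 0.100672° E

Latitude: degrees = first 2 digits = 11, minutes = 45.685; 11 + 45.685/60 = 11.7614167
λ: degrees = first 3 digits = 0, minutes = 6.0403; 0 + 6.0403/60 = 0.1006717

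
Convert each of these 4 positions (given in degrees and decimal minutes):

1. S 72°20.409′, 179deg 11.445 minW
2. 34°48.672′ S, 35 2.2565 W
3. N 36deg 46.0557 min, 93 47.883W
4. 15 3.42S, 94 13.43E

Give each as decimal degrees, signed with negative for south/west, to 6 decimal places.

Point 1:
  Latitude: 20.409′ = 0.340150°; total 72.3401500
  S ⇒ negate
  Longitude: 179 + 11.445/60 = 179.1907500
  W ⇒ negate
Point 2:
  Lat: 34 + 48.672/60 = 34.8112000
  S → negative
  λ: 2.2565′ = 0.037608°; total 35.0376083
  hemisphere W, so the sign is −
Point 3:
  Latitude: 46.0557′ = 0.767595°; total 36.7675950
  N → positive
  Longitude: 93 + 47.883/60 = 93.7980500
  hemisphere W, so the sign is −
Point 4:
  Latitude: 3.42′ = 0.057000°; total 15.0570000
  S → negative
  λ: 13.43′ = 0.223833°; total 94.2238333
  E ⇒ keep positive

1. -72.340150, -179.190750
2. -34.811200, -35.037608
3. 36.767595, -93.798050
4. -15.057000, 94.223833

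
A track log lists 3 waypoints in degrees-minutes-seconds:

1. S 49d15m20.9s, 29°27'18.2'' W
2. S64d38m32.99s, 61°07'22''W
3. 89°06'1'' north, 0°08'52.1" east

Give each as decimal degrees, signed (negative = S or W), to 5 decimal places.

1. -49.25581, -29.45506
2. -64.64250, -61.12278
3. 89.10028, 0.14781

Point 1:
  Latitude: 15′ + 20.9″ = 15.34833′; 49 + 15.34833/60 = 49.255806
  S → negative
  Longitude: 29° + 27/60 + 18.2/3600 = 29 + 0.450000 + 0.005056 = 29.455056
  W ⇒ negate
Point 2:
  φ: 64 + 38/60 + 32.99/3600 = 64.642497
  hemisphere S, so the sign is −
  λ: 61 + 7/60 + 22/3600 = 61.122778
  hemisphere W, so the sign is −
Point 3:
  φ: 89° + 6/60 + 1/3600 = 89 + 0.100000 + 0.000278 = 89.100278
  N → positive
  Longitude: 0° + 8/60 + 52.1/3600 = 0 + 0.133333 + 0.014472 = 0.147806
  E ⇒ keep positive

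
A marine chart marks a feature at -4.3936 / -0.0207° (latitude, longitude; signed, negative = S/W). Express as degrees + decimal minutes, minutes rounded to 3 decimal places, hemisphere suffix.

Latitude is negative → S; |value| = 4.393600
Lat: fractional part 0.393600 → 23.61600 minutes
Longitude is negative → W; |value| = 0.020700
λ: minutes = (0.020700 − 0) × 60 = 1.24200

4° 23.616′ S, 0° 1.242′ W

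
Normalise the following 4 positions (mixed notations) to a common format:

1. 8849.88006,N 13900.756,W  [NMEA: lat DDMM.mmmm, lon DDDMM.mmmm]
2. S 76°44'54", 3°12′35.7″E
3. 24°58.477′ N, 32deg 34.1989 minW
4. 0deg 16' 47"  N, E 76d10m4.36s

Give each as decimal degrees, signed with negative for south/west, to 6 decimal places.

1. 88.831334, -139.012600
2. -76.748333, 3.209917
3. 24.974617, -32.569982
4. 0.279722, 76.167878

Point 1:
  Latitude: split at 2 digits → 88° and 49.88006′; 88 + 49.88006/60 = 88.8313343
  N → positive
  Longitude: degrees = first 3 digits = 139, minutes = 0.756; 139 + 0.756/60 = 139.0126000
  hemisphere W, so the sign is −
Point 2:
  Lat: 76 + 44/60 + 54/3600 = 76.7483333
  S ⇒ negate
  λ: 3° + 12/60 + 35.7/3600 = 3 + 0.200000 + 0.009917 = 3.2099167
  E → positive
Point 3:
  Lat: 24 + 58.477/60 = 24.9746167
  N ⇒ keep positive
  Lon: 34.1989′ = 0.569982°; total 32.5699817
  W → negative
Point 4:
  Latitude: 0° + 16/60 + 47/3600 = 0 + 0.266667 + 0.013056 = 0.2797222
  N ⇒ keep positive
  Longitude: 76° + 10/60 + 4.36/3600 = 76 + 0.166667 + 0.001211 = 76.1678778
  E ⇒ keep positive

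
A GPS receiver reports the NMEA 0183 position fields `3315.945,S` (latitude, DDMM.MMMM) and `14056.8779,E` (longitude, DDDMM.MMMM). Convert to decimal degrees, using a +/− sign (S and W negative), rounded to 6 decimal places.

Latitude: degrees = first 2 digits = 33, minutes = 15.945; 33 + 15.945/60 = 33.2657500
hemisphere S, so the sign is −
λ: degrees = first 3 digits = 140, minutes = 56.8779; 140 + 56.8779/60 = 140.9479650
E ⇒ keep positive

-33.265750, 140.947965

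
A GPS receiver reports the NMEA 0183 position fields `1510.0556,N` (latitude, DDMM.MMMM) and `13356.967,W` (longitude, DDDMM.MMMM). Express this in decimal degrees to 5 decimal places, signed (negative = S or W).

15.16759, -133.94945

Latitude: degrees = first 2 digits = 15, minutes = 10.0556; 15 + 10.0556/60 = 15.167593
N → positive
λ: split at 3 digits → 133° and 56.967′; 133 + 56.967/60 = 133.949450
W → negative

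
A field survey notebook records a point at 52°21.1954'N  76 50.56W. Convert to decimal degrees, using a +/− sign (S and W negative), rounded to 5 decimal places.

φ: 52 + 21.1954/60 = 52.353257
N → positive
λ: 50.56′ = 0.842667°; total 76.842667
W → negative

52.35326, -76.84267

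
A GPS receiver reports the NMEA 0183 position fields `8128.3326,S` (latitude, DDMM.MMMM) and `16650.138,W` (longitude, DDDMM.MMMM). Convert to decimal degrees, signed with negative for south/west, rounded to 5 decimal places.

-81.47221, -166.83563

φ: degrees = first 2 digits = 81, minutes = 28.3326; 81 + 28.3326/60 = 81.472210
hemisphere S, so the sign is −
Longitude: degrees = first 3 digits = 166, minutes = 50.138; 166 + 50.138/60 = 166.835633
hemisphere W, so the sign is −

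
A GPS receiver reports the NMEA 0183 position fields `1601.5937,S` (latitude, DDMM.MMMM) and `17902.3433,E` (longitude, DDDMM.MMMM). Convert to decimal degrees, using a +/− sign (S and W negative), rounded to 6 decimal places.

φ: degrees = first 2 digits = 16, minutes = 1.5937; 16 + 1.5937/60 = 16.0265617
hemisphere S, so the sign is −
Lon: split at 3 digits → 179° and 2.3433′; 179 + 2.3433/60 = 179.0390550
E → positive

-16.026562, 179.039055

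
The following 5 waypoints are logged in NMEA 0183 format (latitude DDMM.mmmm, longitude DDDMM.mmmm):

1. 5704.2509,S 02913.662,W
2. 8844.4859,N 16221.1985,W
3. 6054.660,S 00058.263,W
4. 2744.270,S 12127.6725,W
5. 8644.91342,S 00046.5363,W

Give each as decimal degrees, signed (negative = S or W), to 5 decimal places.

Point 1:
  Latitude: split at 2 digits → 57° and 4.2509′; 57 + 4.2509/60 = 57.070848
  hemisphere S, so the sign is −
  λ: degrees = first 3 digits = 29, minutes = 13.662; 29 + 13.662/60 = 29.227700
  hemisphere W, so the sign is −
Point 2:
  φ: degrees = first 2 digits = 88, minutes = 44.4859; 88 + 44.4859/60 = 88.741432
  N ⇒ keep positive
  Lon: degrees = first 3 digits = 162, minutes = 21.1985; 162 + 21.1985/60 = 162.353308
  W ⇒ negate
Point 3:
  Latitude: split at 2 digits → 60° and 54.66′; 60 + 54.66/60 = 60.911000
  hemisphere S, so the sign is −
  λ: degrees = first 3 digits = 0, minutes = 58.263; 0 + 58.263/60 = 0.971050
  hemisphere W, so the sign is −
Point 4:
  Latitude: degrees = first 2 digits = 27, minutes = 44.27; 27 + 44.27/60 = 27.737833
  S → negative
  Longitude: split at 3 digits → 121° and 27.6725′; 121 + 27.6725/60 = 121.461208
  hemisphere W, so the sign is −
Point 5:
  φ: split at 2 digits → 86° and 44.91342′; 86 + 44.91342/60 = 86.748557
  S ⇒ negate
  Lon: split at 3 digits → 000° and 46.5363′; 0 + 46.5363/60 = 0.775605
  W → negative

1. -57.07085, -29.22770
2. 88.74143, -162.35331
3. -60.91100, -0.97105
4. -27.73783, -121.46121
5. -86.74856, -0.77561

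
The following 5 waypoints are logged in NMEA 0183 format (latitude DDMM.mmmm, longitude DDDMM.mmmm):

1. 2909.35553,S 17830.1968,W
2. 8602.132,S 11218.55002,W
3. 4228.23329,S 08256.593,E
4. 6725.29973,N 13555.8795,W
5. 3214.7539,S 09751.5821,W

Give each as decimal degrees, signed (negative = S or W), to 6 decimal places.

Point 1:
  φ: split at 2 digits → 29° and 9.35553′; 29 + 9.35553/60 = 29.1559255
  S → negative
  λ: degrees = first 3 digits = 178, minutes = 30.1968; 178 + 30.1968/60 = 178.5032800
  W ⇒ negate
Point 2:
  φ: split at 2 digits → 86° and 2.132′; 86 + 2.132/60 = 86.0355333
  S ⇒ negate
  Lon: degrees = first 3 digits = 112, minutes = 18.55002; 112 + 18.55002/60 = 112.3091670
  hemisphere W, so the sign is −
Point 3:
  Latitude: degrees = first 2 digits = 42, minutes = 28.23329; 42 + 28.23329/60 = 42.4705548
  S ⇒ negate
  λ: degrees = first 3 digits = 82, minutes = 56.593; 82 + 56.593/60 = 82.9432167
  E ⇒ keep positive
Point 4:
  Lat: degrees = first 2 digits = 67, minutes = 25.29973; 67 + 25.29973/60 = 67.4216622
  N → positive
  Lon: degrees = first 3 digits = 135, minutes = 55.8795; 135 + 55.8795/60 = 135.9313250
  hemisphere W, so the sign is −
Point 5:
  φ: degrees = first 2 digits = 32, minutes = 14.7539; 32 + 14.7539/60 = 32.2458983
  S → negative
  Lon: split at 3 digits → 097° and 51.5821′; 97 + 51.5821/60 = 97.8597017
  W → negative

1. -29.155926, -178.503280
2. -86.035533, -112.309167
3. -42.470555, 82.943217
4. 67.421662, -135.931325
5. -32.245898, -97.859702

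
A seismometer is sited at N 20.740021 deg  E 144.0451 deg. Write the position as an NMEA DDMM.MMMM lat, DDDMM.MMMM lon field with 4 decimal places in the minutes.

2044.4013,N / 14402.7060,E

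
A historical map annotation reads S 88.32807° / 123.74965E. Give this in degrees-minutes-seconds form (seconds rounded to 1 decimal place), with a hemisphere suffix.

88°19′41.1″ S, 123°44′58.7″ E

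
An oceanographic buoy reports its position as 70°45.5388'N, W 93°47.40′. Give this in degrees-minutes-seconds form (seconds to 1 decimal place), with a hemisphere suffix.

70°45′32.3″ N, 93°47′24.0″ W

φ: fractional minutes 0.53880 × 60 = 32.328″
Longitude: 47.40000′ → 47′ and 0.40000 × 60 = 24.000″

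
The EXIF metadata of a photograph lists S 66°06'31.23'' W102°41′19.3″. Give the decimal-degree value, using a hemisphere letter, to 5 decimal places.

66.10868° S, 102.68869° W

φ: 6′ + 31.23″ = 6.52050′; 66 + 6.52050/60 = 66.108675
Lon: 102° + 41/60 + 19.3/3600 = 102 + 0.683333 + 0.005361 = 102.688694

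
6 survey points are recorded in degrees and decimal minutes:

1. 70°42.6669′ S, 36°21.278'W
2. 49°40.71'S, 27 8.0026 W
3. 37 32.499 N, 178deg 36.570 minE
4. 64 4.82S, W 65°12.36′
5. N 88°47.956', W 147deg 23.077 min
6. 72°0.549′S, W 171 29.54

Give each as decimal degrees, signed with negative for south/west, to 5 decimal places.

1. -70.71112, -36.35463
2. -49.67850, -27.13338
3. 37.54165, 178.60950
4. -64.08033, -65.20600
5. 88.79927, -147.38462
6. -72.00915, -171.49233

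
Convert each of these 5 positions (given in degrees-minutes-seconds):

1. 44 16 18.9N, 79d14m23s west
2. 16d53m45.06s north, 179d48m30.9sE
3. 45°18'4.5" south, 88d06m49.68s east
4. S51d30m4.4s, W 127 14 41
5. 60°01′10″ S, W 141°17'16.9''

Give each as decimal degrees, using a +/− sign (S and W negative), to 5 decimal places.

Point 1:
  Lat: 44° + 16/60 + 18.9/3600 = 44 + 0.266667 + 0.005250 = 44.271917
  N → positive
  Longitude: 79 + 14/60 + 23/3600 = 79.239722
  W → negative
Point 2:
  Lat: 16° + 53/60 + 45.06/3600 = 16 + 0.883333 + 0.012517 = 16.895850
  N ⇒ keep positive
  Longitude: 179° + 48/60 + 30.9/3600 = 179 + 0.800000 + 0.008583 = 179.808583
  E → positive
Point 3:
  Lat: 18′ + 4.5″ = 18.07500′; 45 + 18.07500/60 = 45.301250
  S → negative
  Longitude: 88° + 6/60 + 49.68/3600 = 88 + 0.100000 + 0.013800 = 88.113800
  E → positive
Point 4:
  Latitude: 30′ + 4.4″ = 30.07333′; 51 + 30.07333/60 = 51.501222
  S → negative
  Lon: 14′ + 41″ = 14.68333′; 127 + 14.68333/60 = 127.244722
  W → negative
Point 5:
  Lat: 60° + 1/60 + 10/3600 = 60 + 0.016667 + 0.002778 = 60.019444
  S ⇒ negate
  Lon: 141° + 17/60 + 16.9/3600 = 141 + 0.283333 + 0.004694 = 141.288028
  W → negative

1. 44.27192, -79.23972
2. 16.89585, 179.80858
3. -45.30125, 88.11380
4. -51.50122, -127.24472
5. -60.01944, -141.28803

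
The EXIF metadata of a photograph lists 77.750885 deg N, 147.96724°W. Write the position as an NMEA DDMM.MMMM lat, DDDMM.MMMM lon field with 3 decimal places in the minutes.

7745.053,N / 14758.034,W

Latitude: minutes = (77.750885 − 77) × 60 = 45.05310
Longitude: minutes = (147.967240 − 147) × 60 = 58.03440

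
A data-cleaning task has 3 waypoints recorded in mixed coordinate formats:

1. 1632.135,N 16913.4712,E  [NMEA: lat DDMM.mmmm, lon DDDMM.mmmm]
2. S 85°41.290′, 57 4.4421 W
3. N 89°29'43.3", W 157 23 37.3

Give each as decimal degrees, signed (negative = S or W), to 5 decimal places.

Point 1:
  Latitude: split at 2 digits → 16° and 32.135′; 16 + 32.135/60 = 16.535583
  N ⇒ keep positive
  λ: split at 3 digits → 169° and 13.4712′; 169 + 13.4712/60 = 169.224520
  E ⇒ keep positive
Point 2:
  Lat: 85 + 41.29/60 = 85.688167
  S ⇒ negate
  λ: 4.4421′ = 0.074035°; total 57.074035
  W ⇒ negate
Point 3:
  Latitude: 89 + 29/60 + 43.3/3600 = 89.495361
  N → positive
  λ: 157° + 23/60 + 37.3/3600 = 157 + 0.383333 + 0.010361 = 157.393694
  W → negative

1. 16.53558, 169.22452
2. -85.68817, -57.07404
3. 89.49536, -157.39369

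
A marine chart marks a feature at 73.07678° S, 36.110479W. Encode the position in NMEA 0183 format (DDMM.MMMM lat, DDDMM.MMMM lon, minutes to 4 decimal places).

φ: minutes = (73.076780 − 73) × 60 = 4.606800
Lon: minutes = (36.110479 − 36) × 60 = 6.628740

7304.6068,S / 03606.6287,W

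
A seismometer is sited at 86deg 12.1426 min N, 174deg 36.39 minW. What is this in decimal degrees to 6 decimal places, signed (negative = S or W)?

Lat: 86 + 12.1426/60 = 86.2023767
N ⇒ keep positive
Lon: 174 + 36.39/60 = 174.6065000
W → negative

86.202377, -174.606500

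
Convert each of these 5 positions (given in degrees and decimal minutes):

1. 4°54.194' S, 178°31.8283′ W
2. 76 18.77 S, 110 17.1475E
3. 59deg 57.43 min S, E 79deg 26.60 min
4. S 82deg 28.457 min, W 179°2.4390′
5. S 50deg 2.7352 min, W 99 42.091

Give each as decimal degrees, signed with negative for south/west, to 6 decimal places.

1. -4.903233, -178.530472
2. -76.312833, 110.285792
3. -59.957167, 79.443333
4. -82.474283, -179.040650
5. -50.045587, -99.701517

Point 1:
  Latitude: 54.194′ = 0.903233°; total 4.9032333
  S → negative
  λ: 31.8283′ = 0.530472°; total 178.5304717
  W ⇒ negate
Point 2:
  Lat: 18.77′ = 0.312833°; total 76.3128333
  S ⇒ negate
  Longitude: 110 + 17.1475/60 = 110.2857917
  E → positive
Point 3:
  φ: 57.43′ = 0.957167°; total 59.9571667
  S → negative
  Lon: 26.6′ = 0.443333°; total 79.4433333
  E → positive
Point 4:
  φ: 28.457′ = 0.474283°; total 82.4742833
  S → negative
  λ: 179 + 2.439/60 = 179.0406500
  W → negative
Point 5:
  Latitude: 2.7352′ = 0.045587°; total 50.0455867
  hemisphere S, so the sign is −
  λ: 42.091′ = 0.701517°; total 99.7015167
  W → negative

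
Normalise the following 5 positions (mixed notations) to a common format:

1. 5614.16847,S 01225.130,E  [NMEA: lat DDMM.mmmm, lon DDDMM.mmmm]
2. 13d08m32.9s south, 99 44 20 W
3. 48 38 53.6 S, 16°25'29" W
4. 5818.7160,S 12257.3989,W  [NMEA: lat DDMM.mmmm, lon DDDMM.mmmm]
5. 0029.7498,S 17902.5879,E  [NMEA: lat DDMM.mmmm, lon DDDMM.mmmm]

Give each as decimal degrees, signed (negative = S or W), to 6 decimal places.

Point 1:
  φ: degrees = first 2 digits = 56, minutes = 14.16847; 56 + 14.16847/60 = 56.2361412
  S ⇒ negate
  λ: split at 3 digits → 012° and 25.13′; 12 + 25.13/60 = 12.4188333
  E → positive
Point 2:
  Latitude: 13 + 8/60 + 32.9/3600 = 13.1424722
  S ⇒ negate
  λ: 99° + 44/60 + 20/3600 = 99 + 0.733333 + 0.005556 = 99.7388889
  W ⇒ negate
Point 3:
  Lat: 48 + 38/60 + 53.6/3600 = 48.6482222
  hemisphere S, so the sign is −
  λ: 16 + 25/60 + 29/3600 = 16.4247222
  hemisphere W, so the sign is −
Point 4:
  Latitude: split at 2 digits → 58° and 18.716′; 58 + 18.716/60 = 58.3119333
  S → negative
  λ: degrees = first 3 digits = 122, minutes = 57.3989; 122 + 57.3989/60 = 122.9566483
  hemisphere W, so the sign is −
Point 5:
  φ: split at 2 digits → 00° and 29.7498′; 0 + 29.7498/60 = 0.4958300
  S ⇒ negate
  Longitude: split at 3 digits → 179° and 2.5879′; 179 + 2.5879/60 = 179.0431317
  E ⇒ keep positive

1. -56.236141, 12.418833
2. -13.142472, -99.738889
3. -48.648222, -16.424722
4. -58.311933, -122.956648
5. -0.495830, 179.043132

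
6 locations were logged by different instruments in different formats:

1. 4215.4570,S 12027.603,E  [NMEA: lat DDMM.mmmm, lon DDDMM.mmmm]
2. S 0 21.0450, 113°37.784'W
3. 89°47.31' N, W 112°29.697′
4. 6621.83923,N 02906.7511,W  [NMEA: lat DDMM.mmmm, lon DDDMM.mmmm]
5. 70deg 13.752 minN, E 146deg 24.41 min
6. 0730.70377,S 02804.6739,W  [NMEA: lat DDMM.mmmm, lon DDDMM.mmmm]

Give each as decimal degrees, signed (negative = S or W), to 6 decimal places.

Point 1:
  Latitude: degrees = first 2 digits = 42, minutes = 15.457; 42 + 15.457/60 = 42.2576167
  hemisphere S, so the sign is −
  Longitude: split at 3 digits → 120° and 27.603′; 120 + 27.603/60 = 120.4600500
  E ⇒ keep positive
Point 2:
  Latitude: 21.045′ = 0.350750°; total 0.3507500
  S ⇒ negate
  Lon: 37.784′ = 0.629733°; total 113.6297333
  W → negative
Point 3:
  Lat: 47.31′ = 0.788500°; total 89.7885000
  N → positive
  Lon: 29.697′ = 0.494950°; total 112.4949500
  hemisphere W, so the sign is −
Point 4:
  Latitude: split at 2 digits → 66° and 21.83923′; 66 + 21.83923/60 = 66.3639872
  N ⇒ keep positive
  λ: split at 3 digits → 029° and 6.7511′; 29 + 6.7511/60 = 29.1125183
  hemisphere W, so the sign is −
Point 5:
  Lat: 70 + 13.752/60 = 70.2292000
  N ⇒ keep positive
  Lon: 24.41′ = 0.406833°; total 146.4068333
  E → positive
Point 6:
  φ: degrees = first 2 digits = 7, minutes = 30.70377; 7 + 30.70377/60 = 7.5117295
  S ⇒ negate
  λ: split at 3 digits → 028° and 4.6739′; 28 + 4.6739/60 = 28.0778983
  W → negative

1. -42.257617, 120.460050
2. -0.350750, -113.629733
3. 89.788500, -112.494950
4. 66.363987, -29.112518
5. 70.229200, 146.406833
6. -7.511730, -28.077898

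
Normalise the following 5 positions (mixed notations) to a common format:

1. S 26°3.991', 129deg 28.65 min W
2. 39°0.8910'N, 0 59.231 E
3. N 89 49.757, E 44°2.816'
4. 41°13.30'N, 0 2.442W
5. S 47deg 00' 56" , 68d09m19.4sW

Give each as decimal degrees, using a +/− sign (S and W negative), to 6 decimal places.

1. -26.066517, -129.477500
2. 39.014850, 0.987183
3. 89.829283, 44.046933
4. 41.221667, -0.040700
5. -47.015556, -68.155389

Point 1:
  Lat: 26 + 3.991/60 = 26.0665167
  S ⇒ negate
  Lon: 28.65′ = 0.477500°; total 129.4775000
  W ⇒ negate
Point 2:
  Lat: 0.891′ = 0.014850°; total 39.0148500
  N → positive
  λ: 59.231′ = 0.987183°; total 0.9871833
  E ⇒ keep positive
Point 3:
  φ: 49.757′ = 0.829283°; total 89.8292833
  N ⇒ keep positive
  Longitude: 44 + 2.816/60 = 44.0469333
  E ⇒ keep positive
Point 4:
  Lat: 41 + 13.3/60 = 41.2216667
  N → positive
  Longitude: 2.442′ = 0.040700°; total 0.0407000
  W → negative
Point 5:
  Lat: 0′ + 56″ = 0.93333′; 47 + 0.93333/60 = 47.0155556
  S ⇒ negate
  Longitude: 9′ + 19.4″ = 9.32333′; 68 + 9.32333/60 = 68.1553889
  W → negative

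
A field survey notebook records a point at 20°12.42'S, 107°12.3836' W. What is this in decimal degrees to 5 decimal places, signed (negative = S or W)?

-20.20700, -107.20639

Latitude: 12.42′ = 0.207000°; total 20.207000
S ⇒ negate
λ: 12.3836′ = 0.206393°; total 107.206393
hemisphere W, so the sign is −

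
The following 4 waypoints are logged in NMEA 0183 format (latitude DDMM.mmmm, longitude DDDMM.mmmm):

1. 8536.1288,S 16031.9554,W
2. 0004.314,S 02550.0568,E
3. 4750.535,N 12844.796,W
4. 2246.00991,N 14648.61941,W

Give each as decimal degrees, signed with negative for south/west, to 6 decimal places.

1. -85.602147, -160.532590
2. -0.071900, 25.834280
3. 47.842250, -128.746600
4. 22.766832, -146.810324

Point 1:
  Lat: degrees = first 2 digits = 85, minutes = 36.1288; 85 + 36.1288/60 = 85.6021467
  hemisphere S, so the sign is −
  λ: degrees = first 3 digits = 160, minutes = 31.9554; 160 + 31.9554/60 = 160.5325900
  W → negative
Point 2:
  Latitude: degrees = first 2 digits = 0, minutes = 4.314; 0 + 4.314/60 = 0.0719000
  S → negative
  Longitude: split at 3 digits → 025° and 50.0568′; 25 + 50.0568/60 = 25.8342800
  E → positive
Point 3:
  Lat: degrees = first 2 digits = 47, minutes = 50.535; 47 + 50.535/60 = 47.8422500
  N → positive
  Lon: degrees = first 3 digits = 128, minutes = 44.796; 128 + 44.796/60 = 128.7466000
  W ⇒ negate
Point 4:
  φ: degrees = first 2 digits = 22, minutes = 46.00991; 22 + 46.00991/60 = 22.7668318
  N → positive
  Longitude: degrees = first 3 digits = 146, minutes = 48.61941; 146 + 48.61941/60 = 146.8103235
  W ⇒ negate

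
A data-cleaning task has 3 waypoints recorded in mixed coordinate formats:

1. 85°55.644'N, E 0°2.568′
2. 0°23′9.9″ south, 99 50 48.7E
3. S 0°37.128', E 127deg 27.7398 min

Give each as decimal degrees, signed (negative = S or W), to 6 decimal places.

1. 85.927400, 0.042800
2. -0.386083, 99.846861
3. -0.618800, 127.462330

Point 1:
  Lat: 55.644′ = 0.927400°; total 85.9274000
  N ⇒ keep positive
  λ: 2.568′ = 0.042800°; total 0.0428000
  E ⇒ keep positive
Point 2:
  φ: 0 + 23/60 + 9.9/3600 = 0.3860833
  S ⇒ negate
  Lon: 50′ + 48.7″ = 50.81167′; 99 + 50.81167/60 = 99.8468611
  E ⇒ keep positive
Point 3:
  Latitude: 0 + 37.128/60 = 0.6188000
  S ⇒ negate
  λ: 27.7398′ = 0.462330°; total 127.4623300
  E ⇒ keep positive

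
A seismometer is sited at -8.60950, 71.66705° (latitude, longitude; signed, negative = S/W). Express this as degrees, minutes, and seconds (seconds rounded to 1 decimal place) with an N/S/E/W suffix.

Latitude is negative → S; |value| = 8.609500
Latitude: whole degrees 8; 36.57000′ → 36′ and 34.200″
Lon: 0.667050 × 60 = 40.02300′ → 40′, remainder × 60 = 1.380″

8°36′34.2″ S, 71°40′1.4″ E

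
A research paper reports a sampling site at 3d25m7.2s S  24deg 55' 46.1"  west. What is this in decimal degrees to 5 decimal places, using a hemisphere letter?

3.41867° S, 24.92947° W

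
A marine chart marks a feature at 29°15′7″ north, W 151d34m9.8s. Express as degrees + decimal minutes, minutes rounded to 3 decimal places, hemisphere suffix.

29° 15.117′ N, 151° 34.163′ W

Lat: seconds/60 = 0.11667; minutes = 15 + 0.11667 = 15.11667
Longitude: seconds/60 = 0.16333; minutes = 34 + 0.16333 = 34.16333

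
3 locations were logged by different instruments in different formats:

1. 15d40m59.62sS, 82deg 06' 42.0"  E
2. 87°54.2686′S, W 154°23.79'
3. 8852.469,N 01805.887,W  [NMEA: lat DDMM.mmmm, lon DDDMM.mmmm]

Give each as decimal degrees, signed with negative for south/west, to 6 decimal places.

1. -15.683228, 82.111667
2. -87.904477, -154.396500
3. 88.874483, -18.098117

Point 1:
  φ: 15 + 40/60 + 59.62/3600 = 15.6832278
  hemisphere S, so the sign is −
  Longitude: 82° + 6/60 + 42/3600 = 82 + 0.100000 + 0.011667 = 82.1116667
  E → positive
Point 2:
  Latitude: 87 + 54.2686/60 = 87.9044767
  hemisphere S, so the sign is −
  λ: 154 + 23.79/60 = 154.3965000
  hemisphere W, so the sign is −
Point 3:
  φ: split at 2 digits → 88° and 52.469′; 88 + 52.469/60 = 88.8744833
  N ⇒ keep positive
  Lon: degrees = first 3 digits = 18, minutes = 5.887; 18 + 5.887/60 = 18.0981167
  W → negative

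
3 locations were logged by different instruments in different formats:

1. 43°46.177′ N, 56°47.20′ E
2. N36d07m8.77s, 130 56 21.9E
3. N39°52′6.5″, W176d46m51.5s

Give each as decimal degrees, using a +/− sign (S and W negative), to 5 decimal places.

1. 43.76962, 56.78667
2. 36.11910, 130.93942
3. 39.86847, -176.78097

Point 1:
  φ: 43 + 46.177/60 = 43.769617
  N ⇒ keep positive
  Lon: 56 + 47.2/60 = 56.786667
  E ⇒ keep positive
Point 2:
  φ: 36 + 7/60 + 8.77/3600 = 36.119103
  N → positive
  λ: 130 + 56/60 + 21.9/3600 = 130.939417
  E → positive
Point 3:
  Lat: 39 + 52/60 + 6.5/3600 = 39.868472
  N → positive
  λ: 176° + 46/60 + 51.5/3600 = 176 + 0.766667 + 0.014306 = 176.780972
  W ⇒ negate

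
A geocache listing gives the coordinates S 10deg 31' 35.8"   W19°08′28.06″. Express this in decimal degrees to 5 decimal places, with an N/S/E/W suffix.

Lat: 31′ + 35.8″ = 31.59667′; 10 + 31.59667/60 = 10.526611
Lon: 8′ + 28.06″ = 8.46767′; 19 + 8.46767/60 = 19.141128

10.52661° S, 19.14113° W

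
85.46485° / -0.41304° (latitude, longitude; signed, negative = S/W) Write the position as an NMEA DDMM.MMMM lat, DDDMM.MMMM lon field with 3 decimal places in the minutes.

Latitude: 85° + 0.464850 × 60 = 85° 27.89100′
Longitude is negative → W; |value| = 0.413040
λ: minutes = (0.413040 − 0) × 60 = 24.78240

8527.891,N / 00024.782,W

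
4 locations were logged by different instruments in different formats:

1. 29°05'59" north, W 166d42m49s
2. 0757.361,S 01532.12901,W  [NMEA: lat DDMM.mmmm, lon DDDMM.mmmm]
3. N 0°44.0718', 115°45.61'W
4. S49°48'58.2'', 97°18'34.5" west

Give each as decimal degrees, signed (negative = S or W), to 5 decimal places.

1. 29.09972, -166.71361
2. -7.95602, -15.53548
3. 0.73453, -115.76017
4. -49.81617, -97.30958

Point 1:
  φ: 29° + 5/60 + 59/3600 = 29 + 0.083333 + 0.016389 = 29.099722
  N ⇒ keep positive
  Lon: 166 + 42/60 + 49/3600 = 166.713611
  W ⇒ negate
Point 2:
  Lat: split at 2 digits → 07° and 57.361′; 7 + 57.361/60 = 7.956017
  hemisphere S, so the sign is −
  Lon: split at 3 digits → 015° and 32.12901′; 15 + 32.12901/60 = 15.535484
  hemisphere W, so the sign is −
Point 3:
  Latitude: 0 + 44.0718/60 = 0.734530
  N ⇒ keep positive
  λ: 45.61′ = 0.760167°; total 115.760167
  W → negative
Point 4:
  φ: 49 + 48/60 + 58.2/3600 = 49.816167
  S ⇒ negate
  λ: 97 + 18/60 + 34.5/3600 = 97.309583
  W ⇒ negate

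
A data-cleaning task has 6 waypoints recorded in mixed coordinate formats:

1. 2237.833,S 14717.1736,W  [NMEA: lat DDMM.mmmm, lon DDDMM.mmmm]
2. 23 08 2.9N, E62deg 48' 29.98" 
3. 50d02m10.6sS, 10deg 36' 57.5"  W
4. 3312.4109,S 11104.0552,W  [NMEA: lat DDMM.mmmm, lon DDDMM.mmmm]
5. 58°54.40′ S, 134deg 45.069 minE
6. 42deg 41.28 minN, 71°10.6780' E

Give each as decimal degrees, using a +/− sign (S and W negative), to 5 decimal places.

1. -22.63055, -147.28623
2. 23.13414, 62.80833
3. -50.03628, -10.61597
4. -33.20685, -111.06759
5. -58.90667, 134.75115
6. 42.68800, 71.17797

Point 1:
  φ: split at 2 digits → 22° and 37.833′; 22 + 37.833/60 = 22.630550
  hemisphere S, so the sign is −
  Longitude: degrees = first 3 digits = 147, minutes = 17.1736; 147 + 17.1736/60 = 147.286227
  W ⇒ negate
Point 2:
  Latitude: 23° + 8/60 + 2.9/3600 = 23 + 0.133333 + 0.000806 = 23.134139
  N ⇒ keep positive
  Longitude: 62 + 48/60 + 29.98/3600 = 62.808328
  E → positive
Point 3:
  Latitude: 50 + 2/60 + 10.6/3600 = 50.036278
  S ⇒ negate
  Longitude: 10° + 36/60 + 57.5/3600 = 10 + 0.600000 + 0.015972 = 10.615972
  W → negative
Point 4:
  Latitude: split at 2 digits → 33° and 12.4109′; 33 + 12.4109/60 = 33.206848
  S → negative
  Longitude: split at 3 digits → 111° and 4.0552′; 111 + 4.0552/60 = 111.067587
  hemisphere W, so the sign is −
Point 5:
  Latitude: 54.4′ = 0.906667°; total 58.906667
  S → negative
  Lon: 134 + 45.069/60 = 134.751150
  E ⇒ keep positive
Point 6:
  Latitude: 41.28′ = 0.688000°; total 42.688000
  N → positive
  Lon: 71 + 10.678/60 = 71.177967
  E ⇒ keep positive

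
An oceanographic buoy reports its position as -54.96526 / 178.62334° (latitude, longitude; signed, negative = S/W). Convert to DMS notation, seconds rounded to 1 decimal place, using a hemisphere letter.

54°57′54.9″ S, 178°37′24.0″ E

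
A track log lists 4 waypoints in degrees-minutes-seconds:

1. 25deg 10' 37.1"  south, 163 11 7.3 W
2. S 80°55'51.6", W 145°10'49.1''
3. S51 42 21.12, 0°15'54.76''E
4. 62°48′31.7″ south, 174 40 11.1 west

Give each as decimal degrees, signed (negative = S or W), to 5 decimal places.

Point 1:
  φ: 25° + 10/60 + 37.1/3600 = 25 + 0.166667 + 0.010306 = 25.176972
  S ⇒ negate
  λ: 11′ + 7.3″ = 11.12167′; 163 + 11.12167/60 = 163.185361
  W ⇒ negate
Point 2:
  Latitude: 55′ + 51.6″ = 55.86000′; 80 + 55.86000/60 = 80.931000
  S ⇒ negate
  Longitude: 145° + 10/60 + 49.1/3600 = 145 + 0.166667 + 0.013639 = 145.180306
  W ⇒ negate
Point 3:
  Latitude: 51° + 42/60 + 21.12/3600 = 51 + 0.700000 + 0.005867 = 51.705867
  S → negative
  Longitude: 15′ + 54.76″ = 15.91267′; 0 + 15.91267/60 = 0.265211
  E ⇒ keep positive
Point 4:
  Lat: 62 + 48/60 + 31.7/3600 = 62.808806
  hemisphere S, so the sign is −
  λ: 174 + 40/60 + 11.1/3600 = 174.669750
  W → negative

1. -25.17697, -163.18536
2. -80.93100, -145.18031
3. -51.70587, 0.26521
4. -62.80881, -174.66975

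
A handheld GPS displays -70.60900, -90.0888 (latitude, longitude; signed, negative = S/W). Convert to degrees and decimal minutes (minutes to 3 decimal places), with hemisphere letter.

70° 36.540′ S, 90° 5.328′ W

Latitude is negative → S; |value| = 70.609000
φ: minutes = (70.609000 − 70) × 60 = 36.54000
Longitude is negative → W; |value| = 90.088800
Lon: minutes = (90.088800 − 90) × 60 = 5.32800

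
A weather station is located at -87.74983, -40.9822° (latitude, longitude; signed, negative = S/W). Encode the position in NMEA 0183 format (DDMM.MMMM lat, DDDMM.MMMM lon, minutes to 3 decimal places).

Latitude is negative → S; |value| = 87.749830
Latitude: 87° + 0.749830 × 60 = 87° 44.98980′
Longitude is negative → W; |value| = 40.982200
λ: minutes = (40.982200 − 40) × 60 = 58.93200

8744.990,S / 04058.932,W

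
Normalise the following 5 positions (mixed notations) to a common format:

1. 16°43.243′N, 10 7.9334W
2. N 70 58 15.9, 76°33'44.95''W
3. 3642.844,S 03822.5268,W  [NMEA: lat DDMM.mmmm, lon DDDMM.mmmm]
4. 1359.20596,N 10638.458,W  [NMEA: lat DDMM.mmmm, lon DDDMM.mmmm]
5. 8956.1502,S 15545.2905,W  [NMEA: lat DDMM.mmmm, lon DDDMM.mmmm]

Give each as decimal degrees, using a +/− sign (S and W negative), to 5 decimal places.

Point 1:
  Latitude: 16 + 43.243/60 = 16.720717
  N → positive
  λ: 7.9334′ = 0.132223°; total 10.132223
  W → negative
Point 2:
  Latitude: 70° + 58/60 + 15.9/3600 = 70 + 0.966667 + 0.004417 = 70.971083
  N ⇒ keep positive
  Lon: 76° + 33/60 + 44.95/3600 = 76 + 0.550000 + 0.012486 = 76.562486
  W ⇒ negate
Point 3:
  Lat: degrees = first 2 digits = 36, minutes = 42.844; 36 + 42.844/60 = 36.714067
  S ⇒ negate
  λ: split at 3 digits → 038° and 22.5268′; 38 + 22.5268/60 = 38.375447
  W ⇒ negate
Point 4:
  Lat: split at 2 digits → 13° and 59.20596′; 13 + 59.20596/60 = 13.986766
  N → positive
  λ: degrees = first 3 digits = 106, minutes = 38.458; 106 + 38.458/60 = 106.640967
  hemisphere W, so the sign is −
Point 5:
  φ: split at 2 digits → 89° and 56.1502′; 89 + 56.1502/60 = 89.935837
  S → negative
  λ: split at 3 digits → 155° and 45.2905′; 155 + 45.2905/60 = 155.754842
  hemisphere W, so the sign is −

1. 16.72072, -10.13222
2. 70.97108, -76.56249
3. -36.71407, -38.37545
4. 13.98677, -106.64097
5. -89.93584, -155.75484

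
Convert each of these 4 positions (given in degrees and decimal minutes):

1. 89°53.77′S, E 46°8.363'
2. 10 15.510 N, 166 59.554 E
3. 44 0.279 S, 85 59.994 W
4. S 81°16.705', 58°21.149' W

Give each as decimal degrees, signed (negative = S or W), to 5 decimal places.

1. -89.89617, 46.13938
2. 10.25850, 166.99257
3. -44.00465, -85.99990
4. -81.27842, -58.35248

Point 1:
  Lat: 53.77′ = 0.896167°; total 89.896167
  S ⇒ negate
  Lon: 8.363′ = 0.139383°; total 46.139383
  E → positive
Point 2:
  Latitude: 15.51′ = 0.258500°; total 10.258500
  N → positive
  Longitude: 166 + 59.554/60 = 166.992567
  E ⇒ keep positive
Point 3:
  φ: 44 + 0.279/60 = 44.004650
  S → negative
  Lon: 59.994′ = 0.999900°; total 85.999900
  W → negative
Point 4:
  Lat: 16.705′ = 0.278417°; total 81.278417
  hemisphere S, so the sign is −
  λ: 21.149′ = 0.352483°; total 58.352483
  hemisphere W, so the sign is −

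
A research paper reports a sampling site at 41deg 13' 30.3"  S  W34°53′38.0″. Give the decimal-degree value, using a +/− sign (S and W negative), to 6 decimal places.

Lat: 41° + 13/60 + 30.3/3600 = 41 + 0.216667 + 0.008417 = 41.2250833
hemisphere S, so the sign is −
Lon: 34 + 53/60 + 38/3600 = 34.8938889
W ⇒ negate

-41.225083, -34.893889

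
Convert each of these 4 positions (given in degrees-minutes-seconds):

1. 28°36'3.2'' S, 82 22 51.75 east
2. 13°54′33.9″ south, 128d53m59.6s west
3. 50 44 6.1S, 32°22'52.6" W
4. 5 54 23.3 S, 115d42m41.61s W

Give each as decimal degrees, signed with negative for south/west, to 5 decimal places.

Point 1:
  φ: 28 + 36/60 + 3.2/3600 = 28.600889
  S ⇒ negate
  Longitude: 82° + 22/60 + 51.75/3600 = 82 + 0.366667 + 0.014375 = 82.381042
  E ⇒ keep positive
Point 2:
  Latitude: 13 + 54/60 + 33.9/3600 = 13.909417
  hemisphere S, so the sign is −
  Lon: 53′ + 59.6″ = 53.99333′; 128 + 53.99333/60 = 128.899889
  hemisphere W, so the sign is −
Point 3:
  Lat: 44′ + 6.1″ = 44.10167′; 50 + 44.10167/60 = 50.735028
  S → negative
  Longitude: 22′ + 52.6″ = 22.87667′; 32 + 22.87667/60 = 32.381278
  W ⇒ negate
Point 4:
  Latitude: 5 + 54/60 + 23.3/3600 = 5.906472
  hemisphere S, so the sign is −
  Longitude: 115° + 42/60 + 41.61/3600 = 115 + 0.700000 + 0.011558 = 115.711558
  W → negative

1. -28.60089, 82.38104
2. -13.90942, -128.89989
3. -50.73503, -32.38128
4. -5.90647, -115.71156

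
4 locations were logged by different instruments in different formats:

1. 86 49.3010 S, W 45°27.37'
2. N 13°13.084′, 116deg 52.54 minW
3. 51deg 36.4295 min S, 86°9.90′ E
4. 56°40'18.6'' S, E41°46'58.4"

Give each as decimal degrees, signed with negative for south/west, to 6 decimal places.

Point 1:
  φ: 86 + 49.301/60 = 86.8216833
  S → negative
  Lon: 27.37′ = 0.456167°; total 45.4561667
  W ⇒ negate
Point 2:
  φ: 13.084′ = 0.218067°; total 13.2180667
  N ⇒ keep positive
  λ: 116 + 52.54/60 = 116.8756667
  W → negative
Point 3:
  φ: 51 + 36.4295/60 = 51.6071583
  S ⇒ negate
  λ: 9.9′ = 0.165000°; total 86.1650000
  E ⇒ keep positive
Point 4:
  Lat: 56° + 40/60 + 18.6/3600 = 56 + 0.666667 + 0.005167 = 56.6718333
  hemisphere S, so the sign is −
  Lon: 41 + 46/60 + 58.4/3600 = 41.7828889
  E ⇒ keep positive

1. -86.821683, -45.456167
2. 13.218067, -116.875667
3. -51.607158, 86.165000
4. -56.671833, 41.782889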